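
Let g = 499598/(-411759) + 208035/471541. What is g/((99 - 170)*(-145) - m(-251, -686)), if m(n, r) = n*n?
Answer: 149920656953/10233462875125014 ≈ 1.4650e-5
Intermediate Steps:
g = -149920656953/194161250619 (g = 499598*(-1/411759) + 208035*(1/471541) = -499598/411759 + 208035/471541 = -149920656953/194161250619 ≈ -0.77215)
m(n, r) = n**2
g/((99 - 170)*(-145) - m(-251, -686)) = -149920656953/(194161250619*((99 - 170)*(-145) - 1*(-251)**2)) = -149920656953/(194161250619*(-71*(-145) - 1*63001)) = -149920656953/(194161250619*(10295 - 63001)) = -149920656953/194161250619/(-52706) = -149920656953/194161250619*(-1/52706) = 149920656953/10233462875125014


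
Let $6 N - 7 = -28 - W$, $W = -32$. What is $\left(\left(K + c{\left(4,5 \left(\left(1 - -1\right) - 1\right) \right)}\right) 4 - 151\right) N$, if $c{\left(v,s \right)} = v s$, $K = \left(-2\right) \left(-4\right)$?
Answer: $- \frac{143}{2} \approx -71.5$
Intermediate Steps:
$K = 8$
$c{\left(v,s \right)} = s v$
$N = \frac{11}{6}$ ($N = \frac{7}{6} + \frac{-28 - -32}{6} = \frac{7}{6} + \frac{-28 + 32}{6} = \frac{7}{6} + \frac{1}{6} \cdot 4 = \frac{7}{6} + \frac{2}{3} = \frac{11}{6} \approx 1.8333$)
$\left(\left(K + c{\left(4,5 \left(\left(1 - -1\right) - 1\right) \right)}\right) 4 - 151\right) N = \left(\left(8 + 5 \left(\left(1 - -1\right) - 1\right) 4\right) 4 - 151\right) \frac{11}{6} = \left(\left(8 + 5 \left(\left(1 + 1\right) - 1\right) 4\right) 4 - 151\right) \frac{11}{6} = \left(\left(8 + 5 \left(2 - 1\right) 4\right) 4 - 151\right) \frac{11}{6} = \left(\left(8 + 5 \cdot 1 \cdot 4\right) 4 - 151\right) \frac{11}{6} = \left(\left(8 + 5 \cdot 4\right) 4 - 151\right) \frac{11}{6} = \left(\left(8 + 20\right) 4 - 151\right) \frac{11}{6} = \left(28 \cdot 4 - 151\right) \frac{11}{6} = \left(112 - 151\right) \frac{11}{6} = \left(-39\right) \frac{11}{6} = - \frac{143}{2}$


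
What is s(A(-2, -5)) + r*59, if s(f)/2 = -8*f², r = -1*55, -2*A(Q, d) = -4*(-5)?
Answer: -4845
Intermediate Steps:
A(Q, d) = -10 (A(Q, d) = -(-2)*(-5) = -½*20 = -10)
r = -55
s(f) = -16*f² (s(f) = 2*(-8*f²) = -16*f²)
s(A(-2, -5)) + r*59 = -16*(-10)² - 55*59 = -16*100 - 3245 = -1600 - 3245 = -4845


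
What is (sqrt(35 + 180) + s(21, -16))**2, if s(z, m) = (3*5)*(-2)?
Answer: (30 - sqrt(215))**2 ≈ 235.23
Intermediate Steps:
s(z, m) = -30 (s(z, m) = 15*(-2) = -30)
(sqrt(35 + 180) + s(21, -16))**2 = (sqrt(35 + 180) - 30)**2 = (sqrt(215) - 30)**2 = (-30 + sqrt(215))**2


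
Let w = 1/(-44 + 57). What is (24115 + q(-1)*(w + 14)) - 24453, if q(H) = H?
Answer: -4577/13 ≈ -352.08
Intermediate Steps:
w = 1/13 ≈ 0.076923
(24115 + q(-1)*(w + 14)) - 24453 = (24115 - (1/13 + 14)) - 24453 = (24115 - 1*183/13) - 24453 = (24115 - 183/13) - 24453 = 313312/13 - 24453 = -4577/13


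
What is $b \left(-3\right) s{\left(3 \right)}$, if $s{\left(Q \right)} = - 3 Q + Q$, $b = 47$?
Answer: $846$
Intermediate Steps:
$s{\left(Q \right)} = - 2 Q$
$b \left(-3\right) s{\left(3 \right)} = 47 \left(-3\right) \left(\left(-2\right) 3\right) = \left(-141\right) \left(-6\right) = 846$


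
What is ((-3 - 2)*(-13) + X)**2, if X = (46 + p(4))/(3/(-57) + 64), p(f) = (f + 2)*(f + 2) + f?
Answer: 6497810881/1476225 ≈ 4401.6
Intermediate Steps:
p(f) = f + (2 + f)**2 (p(f) = (2 + f)*(2 + f) + f = (2 + f)**2 + f = f + (2 + f)**2)
X = 1634/1215 (X = (46 + (4 + (2 + 4)**2))/(3/(-57) + 64) = (46 + (4 + 6**2))/(3*(-1/57) + 64) = (46 + (4 + 36))/(-1/19 + 64) = (46 + 40)/(1215/19) = 86*(19/1215) = 1634/1215 ≈ 1.3449)
((-3 - 2)*(-13) + X)**2 = ((-3 - 2)*(-13) + 1634/1215)**2 = (-5*(-13) + 1634/1215)**2 = (65 + 1634/1215)**2 = (80609/1215)**2 = 6497810881/1476225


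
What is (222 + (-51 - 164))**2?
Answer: 49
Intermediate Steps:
(222 + (-51 - 164))**2 = (222 - 215)**2 = 7**2 = 49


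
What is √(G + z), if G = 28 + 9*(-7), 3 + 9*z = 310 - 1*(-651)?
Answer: √643/3 ≈ 8.4525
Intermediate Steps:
z = 958/9 (z = -⅓ + (310 - 1*(-651))/9 = -⅓ + (310 + 651)/9 = -⅓ + (⅑)*961 = -⅓ + 961/9 = 958/9 ≈ 106.44)
G = -35 (G = 28 - 63 = -35)
√(G + z) = √(-35 + 958/9) = √(643/9) = √643/3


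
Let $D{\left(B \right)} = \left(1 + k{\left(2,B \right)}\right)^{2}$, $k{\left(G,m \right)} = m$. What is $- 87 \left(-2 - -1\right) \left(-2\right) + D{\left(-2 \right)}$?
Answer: $-173$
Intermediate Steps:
$D{\left(B \right)} = \left(1 + B\right)^{2}$
$- 87 \left(-2 - -1\right) \left(-2\right) + D{\left(-2 \right)} = - 87 \left(-2 - -1\right) \left(-2\right) + \left(1 - 2\right)^{2} = - 87 \left(-2 + 1\right) \left(-2\right) + \left(-1\right)^{2} = - 87 \left(\left(-1\right) \left(-2\right)\right) + 1 = \left(-87\right) 2 + 1 = -174 + 1 = -173$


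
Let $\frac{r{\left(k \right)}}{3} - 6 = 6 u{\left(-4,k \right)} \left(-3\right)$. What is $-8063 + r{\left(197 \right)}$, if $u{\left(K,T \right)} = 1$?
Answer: $-8099$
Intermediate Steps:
$r{\left(k \right)} = -36$ ($r{\left(k \right)} = 18 + 3 \cdot 6 \cdot 1 \left(-3\right) = 18 + 3 \cdot 6 \left(-3\right) = 18 + 3 \left(-18\right) = 18 - 54 = -36$)
$-8063 + r{\left(197 \right)} = -8063 - 36 = -8099$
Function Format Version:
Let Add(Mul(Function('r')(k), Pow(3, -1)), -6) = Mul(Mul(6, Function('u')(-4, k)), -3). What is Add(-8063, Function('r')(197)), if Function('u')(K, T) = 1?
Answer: -8099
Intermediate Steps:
Function('r')(k) = -36 (Function('r')(k) = Add(18, Mul(3, Mul(Mul(6, 1), -3))) = Add(18, Mul(3, Mul(6, -3))) = Add(18, Mul(3, -18)) = Add(18, -54) = -36)
Add(-8063, Function('r')(197)) = Add(-8063, -36) = -8099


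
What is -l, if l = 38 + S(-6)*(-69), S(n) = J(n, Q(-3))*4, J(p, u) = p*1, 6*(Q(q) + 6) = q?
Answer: -1694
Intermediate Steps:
Q(q) = -6 + q/6
J(p, u) = p
S(n) = 4*n (S(n) = n*4 = 4*n)
l = 1694 (l = 38 + (4*(-6))*(-69) = 38 - 24*(-69) = 38 + 1656 = 1694)
-l = -1*1694 = -1694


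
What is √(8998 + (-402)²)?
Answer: √170602 ≈ 413.04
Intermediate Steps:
√(8998 + (-402)²) = √(8998 + 161604) = √170602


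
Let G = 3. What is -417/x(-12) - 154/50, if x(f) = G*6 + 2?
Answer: -2393/100 ≈ -23.930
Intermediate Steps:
x(f) = 20 (x(f) = 3*6 + 2 = 18 + 2 = 20)
-417/x(-12) - 154/50 = -417/20 - 154/50 = -417*1/20 - 154*1/50 = -417/20 - 77/25 = -2393/100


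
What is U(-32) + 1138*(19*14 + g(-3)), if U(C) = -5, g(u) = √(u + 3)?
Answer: 302703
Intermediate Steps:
g(u) = √(3 + u)
U(-32) + 1138*(19*14 + g(-3)) = -5 + 1138*(19*14 + √(3 - 3)) = -5 + 1138*(266 + √0) = -5 + 1138*(266 + 0) = -5 + 1138*266 = -5 + 302708 = 302703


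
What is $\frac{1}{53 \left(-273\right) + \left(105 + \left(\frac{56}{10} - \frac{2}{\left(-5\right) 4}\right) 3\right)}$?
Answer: $- \frac{10}{143469} \approx -6.9701 \cdot 10^{-5}$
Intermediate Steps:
$\frac{1}{53 \left(-273\right) + \left(105 + \left(\frac{56}{10} - \frac{2}{\left(-5\right) 4}\right) 3\right)} = \frac{1}{-14469 + \left(105 + \left(56 \cdot \frac{1}{10} - \frac{2}{-20}\right) 3\right)} = \frac{1}{-14469 + \left(105 + \left(\frac{28}{5} - - \frac{1}{10}\right) 3\right)} = \frac{1}{-14469 + \left(105 + \left(\frac{28}{5} + \frac{1}{10}\right) 3\right)} = \frac{1}{-14469 + \left(105 + \frac{57}{10} \cdot 3\right)} = \frac{1}{-14469 + \left(105 + \frac{171}{10}\right)} = \frac{1}{-14469 + \frac{1221}{10}} = \frac{1}{- \frac{143469}{10}} = - \frac{10}{143469}$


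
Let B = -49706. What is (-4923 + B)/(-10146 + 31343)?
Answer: -54629/21197 ≈ -2.5772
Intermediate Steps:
(-4923 + B)/(-10146 + 31343) = (-4923 - 49706)/(-10146 + 31343) = -54629/21197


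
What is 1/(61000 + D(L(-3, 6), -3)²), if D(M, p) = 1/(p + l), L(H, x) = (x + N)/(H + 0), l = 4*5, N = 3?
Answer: 289/17629001 ≈ 1.6393e-5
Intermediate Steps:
l = 20
L(H, x) = (3 + x)/H (L(H, x) = (x + 3)/(H + 0) = (3 + x)/H)
D(M, p) = 1/(20 + p) (D(M, p) = 1/(p + 20) = 1/(20 + p))
1/(61000 + D(L(-3, 6), -3)²) = 1/(61000 + (1/(20 - 3))²) = 1/(61000 + (1/17)²) = 1/(61000 + 1/289) = 1/(17629001/289) = 289/17629001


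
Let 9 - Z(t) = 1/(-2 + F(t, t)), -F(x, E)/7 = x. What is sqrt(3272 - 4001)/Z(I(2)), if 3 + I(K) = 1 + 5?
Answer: 621*I/208 ≈ 2.9856*I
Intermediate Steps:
I(K) = 3 (I(K) = -3 + (1 + 5) = -3 + 6 = 3)
F(x, E) = -7*x
Z(t) = 9 - 1/(-2 - 7*t)
sqrt(3272 - 4001)/Z(I(2)) = sqrt(3272 - 4001)/(((19 + 63*3)/(2 + 7*3))) = sqrt(-729)/(((19 + 189)/(2 + 21))) = (27*I)/((208/23)) = (27*I)/(((1/23)*208)) = (27*I)/(208/23) = (27*I)*(23/208) = 621*I/208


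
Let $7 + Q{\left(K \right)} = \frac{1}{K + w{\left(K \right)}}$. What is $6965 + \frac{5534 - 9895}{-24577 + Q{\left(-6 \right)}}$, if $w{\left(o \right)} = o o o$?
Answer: $\frac{38013493427}{5457649} \approx 6965.2$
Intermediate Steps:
$w{\left(o \right)} = o^{3}$ ($w{\left(o \right)} = o^{2} o = o^{3}$)
$Q{\left(K \right)} = -7 + \frac{1}{K + K^{3}}$
$6965 + \frac{5534 - 9895}{-24577 + Q{\left(-6 \right)}} = 6965 + \frac{5534 - 9895}{-24577 + \frac{1 - -42 - 7 \left(-6\right)^{3}}{-6 + \left(-6\right)^{3}}} = 6965 - \frac{4361}{-24577 + \frac{1 + 42 - -1512}{-6 - 216}} = 6965 - \frac{4361}{-24577 + \frac{1 + 42 + 1512}{-222}} = 6965 - \frac{4361}{-24577 - \frac{1555}{222}} = 6965 - \frac{4361}{- \frac{5457649}{222}} = 6965 - - \frac{968142}{5457649} = 6965 + \frac{968142}{5457649} = \frac{38013493427}{5457649}$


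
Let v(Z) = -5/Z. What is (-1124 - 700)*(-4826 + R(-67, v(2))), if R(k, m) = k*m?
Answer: 8497104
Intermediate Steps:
(-1124 - 700)*(-4826 + R(-67, v(2))) = (-1124 - 700)*(-4826 - (-335)/2) = -1824*(-4826 - (-335)/2) = -1824*(-4826 - 67*(-5/2)) = -1824*(-4826 + 335/2) = -1824*(-9317/2) = 8497104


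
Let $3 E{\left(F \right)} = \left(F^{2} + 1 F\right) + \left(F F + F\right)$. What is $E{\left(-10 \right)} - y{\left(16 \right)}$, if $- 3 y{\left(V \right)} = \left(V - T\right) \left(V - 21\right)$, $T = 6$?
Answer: $\frac{130}{3} \approx 43.333$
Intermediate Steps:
$y{\left(V \right)} = - \frac{\left(-21 + V\right) \left(-6 + V\right)}{3}$ ($y{\left(V \right)} = - \frac{\left(V - 6\right) \left(V - 21\right)}{3} = - \frac{\left(V - 6\right) \left(-21 + V\right)}{3} = - \frac{\left(-6 + V\right) \left(-21 + V\right)}{3} = - \frac{\left(-21 + V\right) \left(-6 + V\right)}{3}$)
$E{\left(F \right)} = \frac{2 F}{3} + \frac{2 F^{2}}{3}$ ($E{\left(F \right)} = \frac{\left(F^{2} + 1 F\right) + \left(F F + F\right)}{3} = \frac{\left(F^{2} + F\right) + \left(F^{2} + F\right)}{3} = \frac{\left(F + F^{2}\right) + \left(F + F^{2}\right)}{3} = \frac{2 F + 2 F^{2}}{3} = \frac{2 F}{3} + \frac{2 F^{2}}{3}$)
$E{\left(-10 \right)} - y{\left(16 \right)} = \frac{2}{3} \left(-10\right) \left(1 - 10\right) - \left(-42 + 9 \cdot 16 - \frac{16^{2}}{3}\right) = \frac{2}{3} \left(-10\right) \left(-9\right) - \left(-42 + 144 - \frac{256}{3}\right) = 60 - \left(-42 + 144 - \frac{256}{3}\right) = 60 - \frac{50}{3} = \frac{130}{3}$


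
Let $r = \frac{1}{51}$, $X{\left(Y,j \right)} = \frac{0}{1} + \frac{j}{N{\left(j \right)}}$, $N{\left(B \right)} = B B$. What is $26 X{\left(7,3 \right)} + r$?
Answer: $\frac{443}{51} \approx 8.6863$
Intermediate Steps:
$N{\left(B \right)} = B^{2}$
$X{\left(Y,j \right)} = \frac{1}{j}$ ($X{\left(Y,j \right)} = \frac{0}{1} + \frac{j}{j^{2}} = 0 \cdot 1 + \frac{j}{j^{2}} = 0 + \frac{1}{j} = \frac{1}{j}$)
$r = \frac{1}{51} \approx 0.019608$
$26 X{\left(7,3 \right)} + r = \frac{26}{3} + \frac{1}{51} = \frac{443}{51}$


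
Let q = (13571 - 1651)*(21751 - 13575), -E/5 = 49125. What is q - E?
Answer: 97703545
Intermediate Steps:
E = -245625 (E = -5*49125 = -245625)
q = 97457920 (q = 11920*8176 = 97457920)
q - E = 97457920 - 1*(-245625) = 97457920 + 245625 = 97703545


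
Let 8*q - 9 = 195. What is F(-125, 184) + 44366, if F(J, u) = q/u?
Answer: 16326739/368 ≈ 44366.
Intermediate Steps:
q = 51/2 (q = 9/8 + (1/8)*195 = 9/8 + 195/8 = 51/2 ≈ 25.500)
F(J, u) = 51/(2*u)
F(-125, 184) + 44366 = (51/2)/184 + 44366 = (51/2)*(1/184) + 44366 = 51/368 + 44366 = 16326739/368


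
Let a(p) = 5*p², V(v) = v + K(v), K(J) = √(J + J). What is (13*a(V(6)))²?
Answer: 17035200 + 9734400*√3 ≈ 3.3896e+7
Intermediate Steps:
K(J) = √2*√J (K(J) = √(2*J) = √2*√J)
V(v) = v + √2*√v
(13*a(V(6)))² = (13*(5*(6 + √2*√6)²))² = (13*(5*(6 + 2*√3)²))² = (65*(6 + 2*√3)²)² = 4225*(6 + 2*√3)⁴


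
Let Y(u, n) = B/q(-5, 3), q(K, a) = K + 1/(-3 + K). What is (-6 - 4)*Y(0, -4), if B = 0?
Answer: 0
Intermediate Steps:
Y(u, n) = 0 (Y(u, n) = 0/(((1 + (-5)² - 3*(-5))/(-3 - 5))) = 0/(((1 + 25 + 15)/(-8))) = 0/((-⅛*41)) = 0/(-41/8) = 0*(-8/41) = 0)
(-6 - 4)*Y(0, -4) = (-6 - 4)*0 = -10*0 = 0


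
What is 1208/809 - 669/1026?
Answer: 232729/276678 ≈ 0.84116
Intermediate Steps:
1208/809 - 669/1026 = 1208*(1/809) - 669*1/1026 = 1208/809 - 223/342 = 232729/276678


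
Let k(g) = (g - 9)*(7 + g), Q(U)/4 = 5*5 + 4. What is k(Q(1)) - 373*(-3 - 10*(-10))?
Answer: -23020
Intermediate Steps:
Q(U) = 116 (Q(U) = 4*(5*5 + 4) = 4*(25 + 4) = 4*29 = 116)
k(g) = (-9 + g)*(7 + g)
k(Q(1)) - 373*(-3 - 10*(-10)) = (-63 + 116**2 - 2*116) - 373*(-3 - 10*(-10)) = (-63 + 13456 - 232) - 373*(-3 + 100) = 13161 - 373*97 = 13161 - 36181 = -23020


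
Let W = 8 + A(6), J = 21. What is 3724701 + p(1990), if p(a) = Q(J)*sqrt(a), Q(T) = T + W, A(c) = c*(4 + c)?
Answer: 3724701 + 89*sqrt(1990) ≈ 3.7287e+6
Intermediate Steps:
W = 68 (W = 8 + 6*(4 + 6) = 8 + 6*10 = 8 + 60 = 68)
Q(T) = 68 + T (Q(T) = T + 68 = 68 + T)
p(a) = 89*sqrt(a) (p(a) = (68 + 21)*sqrt(a) = 89*sqrt(a))
3724701 + p(1990) = 3724701 + 89*sqrt(1990)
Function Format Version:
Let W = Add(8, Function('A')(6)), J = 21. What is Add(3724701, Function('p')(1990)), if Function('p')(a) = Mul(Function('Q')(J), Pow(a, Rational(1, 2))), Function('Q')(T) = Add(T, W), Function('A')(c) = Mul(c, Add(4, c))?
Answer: Add(3724701, Mul(89, Pow(1990, Rational(1, 2)))) ≈ 3.7287e+6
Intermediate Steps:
W = 68 (W = Add(8, Mul(6, Add(4, 6))) = Add(8, Mul(6, 10)) = Add(8, 60) = 68)
Function('Q')(T) = Add(68, T) (Function('Q')(T) = Add(T, 68) = Add(68, T))
Function('p')(a) = Mul(89, Pow(a, Rational(1, 2))) (Function('p')(a) = Mul(Add(68, 21), Pow(a, Rational(1, 2))) = Mul(89, Pow(a, Rational(1, 2))))
Add(3724701, Function('p')(1990)) = Add(3724701, Mul(89, Pow(1990, Rational(1, 2))))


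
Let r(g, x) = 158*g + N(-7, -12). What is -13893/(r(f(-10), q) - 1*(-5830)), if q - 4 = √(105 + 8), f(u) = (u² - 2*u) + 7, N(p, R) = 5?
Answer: -13893/25901 ≈ -0.53639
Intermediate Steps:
f(u) = 7 + u² - 2*u
q = 4 + √113 (q = 4 + √(105 + 8) = 4 + √113 ≈ 14.630)
r(g, x) = 5 + 158*g (r(g, x) = 158*g + 5 = 5 + 158*g)
-13893/(r(f(-10), q) - 1*(-5830)) = -13893/((5 + 158*(7 + (-10)² - 2*(-10))) - 1*(-5830)) = -13893/((5 + 158*(7 + 100 + 20)) + 5830) = -13893/((5 + 158*127) + 5830) = -13893/((5 + 20066) + 5830) = -13893/(20071 + 5830) = -13893/25901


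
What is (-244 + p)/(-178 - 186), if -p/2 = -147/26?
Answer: 3025/4732 ≈ 0.63926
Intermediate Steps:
p = 147/13 (p = -(-294)/26 = -2*(-147/26) = 147/13 ≈ 11.308)
(-244 + p)/(-178 - 186) = (-244 + 147/13)/(-178 - 186) = -3025/13/(-364) = -3025/13*(-1/364) = 3025/4732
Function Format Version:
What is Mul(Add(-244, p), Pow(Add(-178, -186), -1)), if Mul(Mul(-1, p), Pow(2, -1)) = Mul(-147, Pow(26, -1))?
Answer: Rational(3025, 4732) ≈ 0.63926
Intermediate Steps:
p = Rational(147, 13) (p = Mul(-2, Mul(-147, Pow(26, -1))) = Mul(-2, Mul(-147, Rational(1, 26))) = Mul(-2, Rational(-147, 26)) = Rational(147, 13) ≈ 11.308)
Mul(Add(-244, p), Pow(Add(-178, -186), -1)) = Mul(Add(-244, Rational(147, 13)), Pow(Add(-178, -186), -1)) = Mul(Rational(-3025, 13), Pow(-364, -1)) = Mul(Rational(-3025, 13), Rational(-1, 364)) = Rational(3025, 4732)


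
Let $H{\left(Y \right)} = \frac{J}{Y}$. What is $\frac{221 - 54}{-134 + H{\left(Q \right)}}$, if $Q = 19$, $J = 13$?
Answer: $- \frac{3173}{2533} \approx -1.2527$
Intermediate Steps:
$H{\left(Y \right)} = \frac{13}{Y}$
$\frac{221 - 54}{-134 + H{\left(Q \right)}} = \frac{221 - 54}{-134 + \frac{13}{19}} = \frac{167}{-134 + 13 \cdot \frac{1}{19}} = \frac{167}{-134 + \frac{13}{19}} = \frac{167}{- \frac{2533}{19}} = 167 \left(- \frac{19}{2533}\right) = - \frac{3173}{2533}$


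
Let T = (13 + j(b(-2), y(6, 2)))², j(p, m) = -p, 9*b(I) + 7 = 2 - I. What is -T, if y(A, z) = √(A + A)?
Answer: -1600/9 ≈ -177.78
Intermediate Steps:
b(I) = -5/9 - I/9 (b(I) = -7/9 + (2 - I)/9 = -7/9 + (2/9 - I/9) = -5/9 - I/9)
y(A, z) = √2*√A (y(A, z) = √(2*A) = √2*√A)
T = 1600/9 (T = (13 - (-5/9 - ⅑*(-2)))² = (13 - (-5/9 + 2/9))² = (13 - 1*(-⅓))² = (13 + ⅓)² = (40/3)² = 1600/9 ≈ 177.78)
-T = -1*1600/9 = -1600/9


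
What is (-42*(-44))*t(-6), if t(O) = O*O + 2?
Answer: 70224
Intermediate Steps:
t(O) = 2 + O² (t(O) = O² + 2 = 2 + O²)
(-42*(-44))*t(-6) = (-42*(-44))*(2 + (-6)²) = 1848*(2 + 36) = 1848*38 = 70224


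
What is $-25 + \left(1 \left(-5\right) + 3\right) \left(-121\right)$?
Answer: $217$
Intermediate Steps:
$-25 + \left(1 \left(-5\right) + 3\right) \left(-121\right) = -25 + \left(-5 + 3\right) \left(-121\right) = -25 - -242 = -25 + 242 = 217$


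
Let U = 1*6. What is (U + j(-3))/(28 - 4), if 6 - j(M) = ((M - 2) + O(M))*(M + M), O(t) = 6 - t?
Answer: 3/2 ≈ 1.5000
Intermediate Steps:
U = 6
j(M) = 6 - 8*M (j(M) = 6 - ((M - 2) + (6 - M))*(M + M) = 6 - ((-2 + M) + (6 - M))*2*M = 6 - 4*2*M = 6 - 8*M)
(U + j(-3))/(28 - 4) = (6 + (6 - 8*(-3)))/(28 - 4) = (6 + (6 + 24))/24 = (6 + 30)/24 = (1/24)*36 = 3/2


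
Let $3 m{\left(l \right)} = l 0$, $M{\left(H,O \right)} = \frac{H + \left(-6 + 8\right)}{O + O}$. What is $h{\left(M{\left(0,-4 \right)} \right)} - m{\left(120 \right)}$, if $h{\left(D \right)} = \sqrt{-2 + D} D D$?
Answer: $\frac{3 i}{32} \approx 0.09375 i$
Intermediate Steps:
$M{\left(H,O \right)} = \frac{2 + H}{2 O}$ ($M{\left(H,O \right)} = \frac{H + 2}{2 O} = \left(2 + H\right) \frac{1}{2 O} = \frac{2 + H}{2 O}$)
$h{\left(D \right)} = D^{2} \sqrt{-2 + D}$ ($h{\left(D \right)} = D \sqrt{-2 + D} D = D^{2} \sqrt{-2 + D}$)
$m{\left(l \right)} = 0$ ($m{\left(l \right)} = \frac{l 0}{3} = \frac{1}{3} \cdot 0 = 0$)
$h{\left(M{\left(0,-4 \right)} \right)} - m{\left(120 \right)} = \left(\frac{2 + 0}{2 \left(-4\right)}\right)^{2} \sqrt{-2 + \frac{2 + 0}{2 \left(-4\right)}} - 0 = \left(\frac{1}{2} \left(- \frac{1}{4}\right) 2\right)^{2} \sqrt{-2 + \frac{1}{2} \left(- \frac{1}{4}\right) 2} + 0 = \left(- \frac{1}{4}\right)^{2} \sqrt{-2 - \frac{1}{4}} + 0 = \frac{\sqrt{- \frac{9}{4}}}{16} + 0 = \frac{\frac{3}{2} i}{16} + 0 = \frac{3 i}{32} + 0 = \frac{3 i}{32}$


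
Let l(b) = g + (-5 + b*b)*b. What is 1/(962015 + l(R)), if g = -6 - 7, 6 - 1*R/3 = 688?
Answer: -1/8563821104 ≈ -1.1677e-10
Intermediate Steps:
R = -2046 (R = 18 - 3*688 = 18 - 2064 = -2046)
g = -13
l(b) = -13 + b*(-5 + b**2) (l(b) = -13 + (-5 + b*b)*b = -13 + (-5 + b**2)*b = -13 + b*(-5 + b**2))
1/(962015 + l(R)) = 1/(962015 + (-13 + (-2046)**3 - 5*(-2046))) = 1/(962015 + (-13 - 8564793336 + 10230)) = 1/(962015 - 8564783119) = 1/(-8563821104) = -1/8563821104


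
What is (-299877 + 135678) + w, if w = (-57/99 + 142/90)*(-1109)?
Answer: -81828569/495 ≈ -1.6531e+5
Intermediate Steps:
w = -550064/495 (w = (-57*1/99 + 142*(1/90))*(-1109) = (-19/33 + 71/45)*(-1109) = (496/495)*(-1109) = -550064/495 ≈ -1111.2)
(-299877 + 135678) + w = (-299877 + 135678) - 550064/495 = -164199 - 550064/495 = -81828569/495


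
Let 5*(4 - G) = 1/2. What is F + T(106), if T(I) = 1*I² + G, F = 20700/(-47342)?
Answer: 2660493229/236710 ≈ 11239.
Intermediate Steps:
G = 39/10 (G = 4 - ⅕/2 = 4 - ⅕*½ = 4 - ⅒ = 39/10 ≈ 3.9000)
F = -10350/23671 (F = 20700*(-1/47342) = -10350/23671 ≈ -0.43724)
T(I) = 39/10 + I² (T(I) = 1*I² + 39/10 = I² + 39/10 = 39/10 + I²)
F + T(106) = -10350/23671 + (39/10 + 106²) = -10350/23671 + (39/10 + 11236) = -10350/23671 + 112399/10 = 2660493229/236710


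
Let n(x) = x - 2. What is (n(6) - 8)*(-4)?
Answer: 16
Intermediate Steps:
n(x) = -2 + x
(n(6) - 8)*(-4) = ((-2 + 6) - 8)*(-4) = (4 - 8)*(-4) = -4*(-4) = 16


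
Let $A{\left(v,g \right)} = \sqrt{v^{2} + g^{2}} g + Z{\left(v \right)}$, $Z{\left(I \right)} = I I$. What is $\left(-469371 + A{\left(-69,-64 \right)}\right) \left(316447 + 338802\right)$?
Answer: $-304435237890 - 41935936 \sqrt{8857} \approx -3.0838 \cdot 10^{11}$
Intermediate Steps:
$Z{\left(I \right)} = I^{2}$
$A{\left(v,g \right)} = v^{2} + g \sqrt{g^{2} + v^{2}}$ ($A{\left(v,g \right)} = \sqrt{v^{2} + g^{2}} g + v^{2} = \sqrt{g^{2} + v^{2}} g + v^{2} = g \sqrt{g^{2} + v^{2}} + v^{2} = v^{2} + g \sqrt{g^{2} + v^{2}}$)
$\left(-469371 + A{\left(-69,-64 \right)}\right) \left(316447 + 338802\right) = \left(-469371 + \left(\left(-69\right)^{2} - 64 \sqrt{\left(-64\right)^{2} + \left(-69\right)^{2}}\right)\right) \left(316447 + 338802\right) = \left(-469371 + \left(4761 - 64 \sqrt{4096 + 4761}\right)\right) 655249 = \left(-469371 + \left(4761 - 64 \sqrt{8857}\right)\right) 655249 = \left(-464610 - 64 \sqrt{8857}\right) 655249 = -304435237890 - 41935936 \sqrt{8857}$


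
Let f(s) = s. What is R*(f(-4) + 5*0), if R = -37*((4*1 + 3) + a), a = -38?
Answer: -4588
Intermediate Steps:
R = 1147 (R = -37*((4*1 + 3) - 38) = -37*((4 + 3) - 38) = -37*(7 - 38) = -37*(-31) = 1147)
R*(f(-4) + 5*0) = 1147*(-4 + 5*0) = 1147*(-4 + 0) = 1147*(-4) = -4588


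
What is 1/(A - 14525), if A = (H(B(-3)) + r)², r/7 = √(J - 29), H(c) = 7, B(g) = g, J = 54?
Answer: -1/12761 ≈ -7.8364e-5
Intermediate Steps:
r = 35 (r = 7*√(54 - 29) = 7*√25 = 7*5 = 35)
A = 1764 (A = (7 + 35)² = 42² = 1764)
1/(A - 14525) = 1/(1764 - 14525) = 1/(-12761) = -1/12761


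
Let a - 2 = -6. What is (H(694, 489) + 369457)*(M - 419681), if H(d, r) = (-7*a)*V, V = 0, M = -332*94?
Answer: -166584097273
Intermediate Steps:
M = -31208
a = -4 (a = 2 - 6 = -4)
H(d, r) = 0 (H(d, r) = -7*(-4)*0 = 28*0 = 0)
(H(694, 489) + 369457)*(M - 419681) = (0 + 369457)*(-31208 - 419681) = 369457*(-450889) = -166584097273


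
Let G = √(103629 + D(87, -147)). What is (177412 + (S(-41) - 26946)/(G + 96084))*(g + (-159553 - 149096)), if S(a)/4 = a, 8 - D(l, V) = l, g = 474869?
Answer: 136123422965091831520/4616015753 + 11265560500*√4142/4616015753 ≈ 2.9489e+10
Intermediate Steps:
D(l, V) = 8 - l
S(a) = 4*a
G = 5*√4142 (G = √(103629 + (8 - 1*87)) = √(103629 + (8 - 87)) = √(103629 - 79) = √103550 = 5*√4142 ≈ 321.79)
(177412 + (S(-41) - 26946)/(G + 96084))*(g + (-159553 - 149096)) = (177412 + (4*(-41) - 26946)/(5*√4142 + 96084))*(474869 + (-159553 - 149096)) = (177412 + (-164 - 26946)/(96084 + 5*√4142))*(474869 - 308649) = (177412 - 27110/(96084 + 5*√4142))*166220 = 29489422640 - 4506224200/(96084 + 5*√4142)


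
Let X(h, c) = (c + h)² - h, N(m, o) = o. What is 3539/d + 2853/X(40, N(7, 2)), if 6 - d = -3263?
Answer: 15427693/5635756 ≈ 2.7375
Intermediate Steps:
d = 3269 (d = 6 - 1*(-3263) = 6 + 3263 = 3269)
3539/d + 2853/X(40, N(7, 2)) = 3539/3269 + 2853/((2 + 40)² - 1*40) = 3539*(1/3269) + 2853/(42² - 40) = 3539/3269 + 2853/(1764 - 40) = 3539/3269 + 2853/1724 = 15427693/5635756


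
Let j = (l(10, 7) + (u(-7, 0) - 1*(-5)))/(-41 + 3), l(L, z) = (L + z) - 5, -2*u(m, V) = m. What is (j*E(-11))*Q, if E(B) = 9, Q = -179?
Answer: 66051/76 ≈ 869.09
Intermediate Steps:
u(m, V) = -m/2
l(L, z) = -5 + L + z
j = -41/76 (j = ((-5 + 10 + 7) + (-½*(-7) - 1*(-5)))/(-41 + 3) = (12 + (7/2 + 5))/(-38) = (12 + 17/2)*(-1/38) = (41/2)*(-1/38) = -41/76 ≈ -0.53947)
(j*E(-11))*Q = -41/76*9*(-179) = -369/76*(-179) = 66051/76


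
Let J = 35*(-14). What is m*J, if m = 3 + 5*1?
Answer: -3920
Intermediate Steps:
J = -490
m = 8 (m = 3 + 5 = 8)
m*J = 8*(-490) = -3920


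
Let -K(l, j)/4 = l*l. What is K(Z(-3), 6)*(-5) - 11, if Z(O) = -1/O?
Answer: -79/9 ≈ -8.7778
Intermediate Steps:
K(l, j) = -4*l**2 (K(l, j) = -4*l*l = -4*l**2)
K(Z(-3), 6)*(-5) - 11 = -4*(-1/(-3))**2*(-5) - 11 = -4*(-1*(-1/3))**2*(-5) - 11 = -4*(1/3)**2*(-5) - 11 = -4*1/9*(-5) - 11 = -4/9*(-5) - 11 = 20/9 - 11 = -79/9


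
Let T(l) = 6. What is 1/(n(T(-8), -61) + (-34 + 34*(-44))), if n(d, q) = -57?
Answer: -1/1587 ≈ -0.00063012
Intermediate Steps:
1/(n(T(-8), -61) + (-34 + 34*(-44))) = 1/(-57 + (-34 + 34*(-44))) = 1/(-57 + (-34 - 1496)) = 1/(-57 - 1530) = 1/(-1587) = -1/1587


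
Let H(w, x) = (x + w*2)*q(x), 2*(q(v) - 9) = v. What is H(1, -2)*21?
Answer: 0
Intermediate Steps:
q(v) = 9 + v/2
H(w, x) = (9 + x/2)*(x + 2*w) (H(w, x) = (x + w*2)*(9 + x/2) = (x + 2*w)*(9 + x/2) = (9 + x/2)*(x + 2*w))
H(1, -2)*21 = ((18 - 2)*(-2 + 2*1)/2)*21 = ((½)*16*(-2 + 2))*21 = ((½)*16*0)*21 = 0*21 = 0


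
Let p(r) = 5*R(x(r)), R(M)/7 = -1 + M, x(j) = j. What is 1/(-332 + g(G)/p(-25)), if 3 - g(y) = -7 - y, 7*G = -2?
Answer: -3185/1057454 ≈ -0.0030119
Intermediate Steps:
G = -2/7 (G = (1/7)*(-2) = -2/7 ≈ -0.28571)
R(M) = -7 + 7*M (R(M) = 7*(-1 + M) = -7 + 7*M)
g(y) = 10 + y (g(y) = 3 - (-7 - y) = 3 + (7 + y) = 10 + y)
p(r) = -35 + 35*r (p(r) = 5*(-7 + 7*r) = -35 + 35*r)
1/(-332 + g(G)/p(-25)) = 1/(-332 + (10 - 2/7)/(-35 + 35*(-25))) = 1/(-332 + 68/(7*(-35 - 875))) = 1/(-332 + (68/7)/(-910)) = 1/(-332 + (68/7)*(-1/910)) = 1/(-332 - 34/3185) = 1/(-1057454/3185) = -3185/1057454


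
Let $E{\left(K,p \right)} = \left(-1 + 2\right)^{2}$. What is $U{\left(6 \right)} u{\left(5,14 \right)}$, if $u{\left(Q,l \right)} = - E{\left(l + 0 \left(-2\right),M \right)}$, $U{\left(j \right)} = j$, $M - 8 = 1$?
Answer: $-6$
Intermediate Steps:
$M = 9$ ($M = 8 + 1 = 9$)
$E{\left(K,p \right)} = 1$ ($E{\left(K,p \right)} = 1^{2} = 1$)
$u{\left(Q,l \right)} = -1$ ($u{\left(Q,l \right)} = \left(-1\right) 1 = -1$)
$U{\left(6 \right)} u{\left(5,14 \right)} = 6 \left(-1\right) = -6$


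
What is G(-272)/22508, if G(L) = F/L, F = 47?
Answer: -47/6122176 ≈ -7.6770e-6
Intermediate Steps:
G(L) = 47/L
G(-272)/22508 = (47/(-272))/22508 = (47*(-1/272))*(1/22508) = -47/272*1/22508 = -47/6122176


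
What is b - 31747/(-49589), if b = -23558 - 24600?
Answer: -2388075315/49589 ≈ -48157.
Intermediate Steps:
b = -48158
b - 31747/(-49589) = -48158 - 31747/(-49589) = -48158 - 31747*(-1)/49589 = -48158 - 1*(-31747/49589) = -48158 + 31747/49589 = -2388075315/49589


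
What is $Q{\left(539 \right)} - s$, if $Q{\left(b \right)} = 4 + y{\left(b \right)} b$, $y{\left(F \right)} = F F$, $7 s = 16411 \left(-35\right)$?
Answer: $156672878$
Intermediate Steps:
$s = -82055$ ($s = \frac{16411 \left(-35\right)}{7} = \frac{1}{7} \left(-574385\right) = -82055$)
$y{\left(F \right)} = F^{2}$
$Q{\left(b \right)} = 4 + b^{3}$ ($Q{\left(b \right)} = 4 + b^{2} b = 4 + b^{3}$)
$Q{\left(539 \right)} - s = \left(4 + 539^{3}\right) - -82055 = \left(4 + 156590819\right) + 82055 = 156590823 + 82055 = 156672878$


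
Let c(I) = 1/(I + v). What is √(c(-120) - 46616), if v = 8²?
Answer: I*√36546958/28 ≈ 215.91*I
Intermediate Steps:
v = 64
c(I) = 1/(64 + I) (c(I) = 1/(I + 64) = 1/(64 + I))
√(c(-120) - 46616) = √(1/(64 - 120) - 46616) = √(1/(-56) - 46616) = √(-1/56 - 46616) = √(-2610497/56) = I*√36546958/28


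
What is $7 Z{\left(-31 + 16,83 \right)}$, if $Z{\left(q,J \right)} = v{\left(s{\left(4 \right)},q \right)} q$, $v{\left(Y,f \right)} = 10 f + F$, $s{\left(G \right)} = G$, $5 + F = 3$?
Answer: $15960$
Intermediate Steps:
$F = -2$ ($F = -5 + 3 = -2$)
$v{\left(Y,f \right)} = -2 + 10 f$ ($v{\left(Y,f \right)} = 10 f - 2 = -2 + 10 f$)
$Z{\left(q,J \right)} = q \left(-2 + 10 q\right)$ ($Z{\left(q,J \right)} = \left(-2 + 10 q\right) q = q \left(-2 + 10 q\right)$)
$7 Z{\left(-31 + 16,83 \right)} = 7 \cdot 2 \left(-31 + 16\right) \left(-1 + 5 \left(-31 + 16\right)\right) = 7 \cdot 2 \left(-15\right) \left(-1 + 5 \left(-15\right)\right) = 7 \cdot 2 \left(-15\right) \left(-1 - 75\right) = 7 \cdot 2 \left(-15\right) \left(-76\right) = 7 \cdot 2280 = 15960$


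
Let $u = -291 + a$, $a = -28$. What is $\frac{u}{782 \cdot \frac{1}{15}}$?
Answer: $- \frac{4785}{782} \approx -6.1189$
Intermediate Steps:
$u = -319$ ($u = -291 - 28 = -319$)
$\frac{u}{782 \cdot \frac{1}{15}} = - \frac{319}{782 \cdot \frac{1}{15}} = - \frac{319}{\frac{782}{15}} = \left(-319\right) \frac{15}{782} = - \frac{4785}{782}$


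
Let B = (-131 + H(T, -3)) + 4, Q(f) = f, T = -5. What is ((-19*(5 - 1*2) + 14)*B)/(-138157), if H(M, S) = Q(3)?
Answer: -5332/138157 ≈ -0.038594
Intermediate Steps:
H(M, S) = 3
B = -124 (B = (-131 + 3) + 4 = -128 + 4 = -124)
((-19*(5 - 1*2) + 14)*B)/(-138157) = ((-19*(5 - 1*2) + 14)*(-124))/(-138157) = ((-19*(5 - 2) + 14)*(-124))*(-1/138157) = ((-19*3 + 14)*(-124))*(-1/138157) = ((-57 + 14)*(-124))*(-1/138157) = -43*(-124)*(-1/138157) = 5332*(-1/138157) = -5332/138157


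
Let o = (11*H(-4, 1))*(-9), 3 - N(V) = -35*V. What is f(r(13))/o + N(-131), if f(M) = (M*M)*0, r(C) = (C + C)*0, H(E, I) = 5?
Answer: -4582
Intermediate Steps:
N(V) = 3 + 35*V (N(V) = 3 - (-35)*V = 3 + 35*V)
r(C) = 0 (r(C) = (2*C)*0 = 0)
o = -495 (o = (11*5)*(-9) = 55*(-9) = -495)
f(M) = 0 (f(M) = M²*0 = 0)
f(r(13))/o + N(-131) = 0/(-495) + (3 + 35*(-131)) = 0*(-1/495) + (3 - 4585) = 0 - 4582 = -4582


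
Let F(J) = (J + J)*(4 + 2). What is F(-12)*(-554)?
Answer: 79776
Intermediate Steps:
F(J) = 12*J (F(J) = (2*J)*6 = 12*J)
F(-12)*(-554) = (12*(-12))*(-554) = -144*(-554) = 79776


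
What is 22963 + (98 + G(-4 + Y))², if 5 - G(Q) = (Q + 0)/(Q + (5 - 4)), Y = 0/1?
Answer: 299692/9 ≈ 33299.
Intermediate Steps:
Y = 0 (Y = 0*1 = 0)
G(Q) = 5 - Q/(1 + Q) (G(Q) = 5 - (Q + 0)/(Q + (5 - 4)) = 5 - Q/(Q + 1) = 5 - Q/(1 + Q))
22963 + (98 + G(-4 + Y))² = 22963 + (98 + (5 + 4*(-4 + 0))/(1 + (-4 + 0)))² = 22963 + (98 + (5 + 4*(-4))/(1 - 4))² = 22963 + (98 + (5 - 16)/(-3))² = 22963 + (98 - ⅓*(-11))² = 22963 + (98 + 11/3)² = 22963 + (305/3)² = 22963 + 93025/9 = 299692/9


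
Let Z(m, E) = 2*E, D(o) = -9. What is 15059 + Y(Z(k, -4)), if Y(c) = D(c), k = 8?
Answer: 15050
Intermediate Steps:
Y(c) = -9
15059 + Y(Z(k, -4)) = 15059 - 9 = 15050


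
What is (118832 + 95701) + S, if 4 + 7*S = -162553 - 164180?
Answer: 1174994/7 ≈ 1.6786e+5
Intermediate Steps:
S = -326737/7 (S = -4/7 + (-162553 - 164180)/7 = -4/7 + (1/7)*(-326733) = -4/7 - 326733/7 = -326737/7 ≈ -46677.)
(118832 + 95701) + S = (118832 + 95701) - 326737/7 = 214533 - 326737/7 = 1174994/7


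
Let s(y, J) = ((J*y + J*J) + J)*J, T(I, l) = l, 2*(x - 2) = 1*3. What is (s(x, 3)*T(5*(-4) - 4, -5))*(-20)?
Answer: 6750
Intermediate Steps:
x = 7/2 (x = 2 + (1*3)/2 = 2 + (1/2)*3 = 2 + 3/2 = 7/2 ≈ 3.5000)
s(y, J) = J*(J + J**2 + J*y) (s(y, J) = ((J*y + J**2) + J)*J = ((J**2 + J*y) + J)*J = (J + J**2 + J*y)*J = J*(J + J**2 + J*y))
(s(x, 3)*T(5*(-4) - 4, -5))*(-20) = ((3**2*(1 + 3 + 7/2))*(-5))*(-20) = ((9*(15/2))*(-5))*(-20) = ((135/2)*(-5))*(-20) = -675/2*(-20) = 6750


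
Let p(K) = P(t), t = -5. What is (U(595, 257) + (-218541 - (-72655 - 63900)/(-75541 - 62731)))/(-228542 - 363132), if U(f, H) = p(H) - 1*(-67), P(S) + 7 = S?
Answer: 30210632747/81811947328 ≈ 0.36927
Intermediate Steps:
P(S) = -7 + S
p(K) = -12 (p(K) = -7 - 5 = -12)
U(f, H) = 55 (U(f, H) = -12 - 1*(-67) = -12 + 67 = 55)
(U(595, 257) + (-218541 - (-72655 - 63900)/(-75541 - 62731)))/(-228542 - 363132) = (55 + (-218541 - (-72655 - 63900)/(-75541 - 62731)))/(-228542 - 363132) = (55 + (-218541 - (-136555)/(-138272)))/(-591674) = (55 + (-218541 - (-136555)*(-1)/138272))*(-1/591674) = (55 + (-218541 - 1*136555/138272))*(-1/591674) = (55 + (-218541 - 136555/138272))*(-1/591674) = (55 - 30218237707/138272)*(-1/591674) = -30210632747/138272*(-1/591674) = 30210632747/81811947328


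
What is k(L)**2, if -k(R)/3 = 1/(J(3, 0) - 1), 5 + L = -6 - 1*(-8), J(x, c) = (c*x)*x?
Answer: 9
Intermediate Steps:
J(x, c) = c*x**2
L = -3 (L = -5 + (-6 - 1*(-8)) = -5 + (-6 + 8) = -5 + 2 = -3)
k(R) = 3 (k(R) = -3/(0*3**2 - 1) = -3/(0*9 - 1) = -3/(0 - 1) = -3/(-1) = -3*(-1) = 3)
k(L)**2 = 3**2 = 9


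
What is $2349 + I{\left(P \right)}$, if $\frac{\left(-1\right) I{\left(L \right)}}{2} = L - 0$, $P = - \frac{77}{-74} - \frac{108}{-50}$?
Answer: $\frac{2166904}{925} \approx 2342.6$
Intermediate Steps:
$P = \frac{5921}{1850}$ ($P = \left(-77\right) \left(- \frac{1}{74}\right) - - \frac{54}{25} = \frac{77}{74} + \frac{54}{25} = \frac{5921}{1850} \approx 3.2005$)
$I{\left(L \right)} = - 2 L$ ($I{\left(L \right)} = - 2 \left(L - 0\right) = - 2 \left(L + 0\right) = - 2 L$)
$2349 + I{\left(P \right)} = 2349 - \frac{5921}{925} = \frac{2166904}{925}$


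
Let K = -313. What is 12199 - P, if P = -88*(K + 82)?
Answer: -8129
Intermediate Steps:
P = 20328 (P = -88*(-313 + 82) = -88*(-231) = 20328)
12199 - P = 12199 - 1*20328 = 12199 - 20328 = -8129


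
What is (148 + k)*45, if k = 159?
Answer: 13815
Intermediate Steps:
(148 + k)*45 = (148 + 159)*45 = 307*45 = 13815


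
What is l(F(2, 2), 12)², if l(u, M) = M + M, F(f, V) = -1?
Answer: 576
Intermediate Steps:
l(u, M) = 2*M
l(F(2, 2), 12)² = (2*12)² = 24² = 576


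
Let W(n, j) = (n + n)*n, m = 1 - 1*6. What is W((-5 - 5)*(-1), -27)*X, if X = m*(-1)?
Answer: 1000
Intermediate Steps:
m = -5 (m = 1 - 6 = -5)
W(n, j) = 2*n² (W(n, j) = (2*n)*n = 2*n²)
X = 5 (X = -5*(-1) = 5)
W((-5 - 5)*(-1), -27)*X = (2*((-5 - 5)*(-1))²)*5 = (2*(-10*(-1))²)*5 = (2*10²)*5 = (2*100)*5 = 200*5 = 1000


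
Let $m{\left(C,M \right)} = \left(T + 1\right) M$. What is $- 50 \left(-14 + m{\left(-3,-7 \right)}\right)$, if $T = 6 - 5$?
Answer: $1400$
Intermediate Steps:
$T = 1$ ($T = 6 - 5 = 1$)
$m{\left(C,M \right)} = 2 M$ ($m{\left(C,M \right)} = \left(1 + 1\right) M = 2 M$)
$- 50 \left(-14 + m{\left(-3,-7 \right)}\right) = - 50 \left(-14 + 2 \left(-7\right)\right) = - 50 \left(-14 - 14\right) = \left(-50\right) \left(-28\right) = 1400$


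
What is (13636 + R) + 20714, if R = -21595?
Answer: 12755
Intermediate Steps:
(13636 + R) + 20714 = (13636 - 21595) + 20714 = -7959 + 20714 = 12755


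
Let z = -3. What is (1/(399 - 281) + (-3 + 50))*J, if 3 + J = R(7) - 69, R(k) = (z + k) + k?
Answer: -338367/118 ≈ -2867.5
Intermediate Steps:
R(k) = -3 + 2*k (R(k) = (-3 + k) + k = -3 + 2*k)
J = -61 (J = -3 + ((-3 + 2*7) - 69) = -3 + ((-3 + 14) - 69) = -3 + (11 - 69) = -3 - 58 = -61)
(1/(399 - 281) + (-3 + 50))*J = (1/(399 - 281) + (-3 + 50))*(-61) = (1/118 + 47)*(-61) = (5547/118)*(-61) = -338367/118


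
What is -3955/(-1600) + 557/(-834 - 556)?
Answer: 18425/8896 ≈ 2.0712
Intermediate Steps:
-3955/(-1600) + 557/(-834 - 556) = -3955*(-1/1600) + 557/(-1390) = 791/320 + 557*(-1/1390) = 791/320 - 557/1390 = 18425/8896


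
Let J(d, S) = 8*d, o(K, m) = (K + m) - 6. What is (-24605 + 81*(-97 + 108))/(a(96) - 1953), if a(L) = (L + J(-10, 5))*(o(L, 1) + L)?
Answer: -23714/1039 ≈ -22.824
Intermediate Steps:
o(K, m) = -6 + K + m
a(L) = (-80 + L)*(-5 + 2*L) (a(L) = (L + 8*(-10))*((-6 + L + 1) + L) = (L - 80)*((-5 + L) + L) = (-80 + L)*(-5 + 2*L))
(-24605 + 81*(-97 + 108))/(a(96) - 1953) = (-24605 + 81*(-97 + 108))/((400 - 165*96 + 2*96**2) - 1953) = (-24605 + 81*11)/((400 - 15840 + 2*9216) - 1953) = (-24605 + 891)/((400 - 15840 + 18432) - 1953) = -23714/(2992 - 1953) = -23714/1039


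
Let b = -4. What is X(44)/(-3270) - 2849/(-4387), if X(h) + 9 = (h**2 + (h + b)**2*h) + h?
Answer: -308175347/14345490 ≈ -21.482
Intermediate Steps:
X(h) = -9 + h + h**2 + h*(-4 + h)**2 (X(h) = -9 + ((h**2 + (h - 4)**2*h) + h) = -9 + ((h**2 + (-4 + h)**2*h) + h) = -9 + ((h**2 + h*(-4 + h)**2) + h) = -9 + (h + h**2 + h*(-4 + h)**2) = -9 + h + h**2 + h*(-4 + h)**2)
X(44)/(-3270) - 2849/(-4387) = (-9 + 44 + 44**2 + 44*(-4 + 44)**2)/(-3270) - 2849/(-4387) = (-9 + 44 + 1936 + 44*40**2)*(-1/3270) - 2849*(-1/4387) = (-9 + 44 + 1936 + 44*1600)*(-1/3270) + 2849/4387 = (-9 + 44 + 1936 + 70400)*(-1/3270) + 2849/4387 = 72371*(-1/3270) + 2849/4387 = -72371/3270 + 2849/4387 = -308175347/14345490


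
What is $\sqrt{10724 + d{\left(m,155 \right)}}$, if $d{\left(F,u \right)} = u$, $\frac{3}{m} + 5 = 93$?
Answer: $\sqrt{10879} \approx 104.3$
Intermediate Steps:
$m = \frac{3}{88}$ ($m = \frac{3}{-5 + 93} = \frac{3}{88} \approx 0.034091$)
$\sqrt{10724 + d{\left(m,155 \right)}} = \sqrt{10724 + 155} = \sqrt{10879}$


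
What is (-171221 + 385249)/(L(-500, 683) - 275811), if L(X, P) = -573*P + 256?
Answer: -107014/333457 ≈ -0.32092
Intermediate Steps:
L(X, P) = 256 - 573*P
(-171221 + 385249)/(L(-500, 683) - 275811) = (-171221 + 385249)/((256 - 573*683) - 275811) = 214028/((256 - 391359) - 275811) = 214028/(-391103 - 275811) = 214028/(-666914) = 214028*(-1/666914) = -107014/333457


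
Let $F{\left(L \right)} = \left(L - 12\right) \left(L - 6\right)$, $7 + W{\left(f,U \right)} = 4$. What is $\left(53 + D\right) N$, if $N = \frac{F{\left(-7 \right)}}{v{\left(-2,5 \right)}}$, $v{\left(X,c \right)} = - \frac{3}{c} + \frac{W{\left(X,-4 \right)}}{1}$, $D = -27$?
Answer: $- \frac{16055}{9} \approx -1783.9$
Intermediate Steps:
$W{\left(f,U \right)} = -3$ ($W{\left(f,U \right)} = -7 + 4 = -3$)
$F{\left(L \right)} = \left(-12 + L\right) \left(-6 + L\right)$
$v{\left(X,c \right)} = -3 - \frac{3}{c}$ ($v{\left(X,c \right)} = - \frac{3}{c} - \frac{3}{1} = - \frac{3}{c} - 3 = -3 - \frac{3}{c}$)
$N = - \frac{1235}{18}$ ($N = \frac{72 + \left(-7\right)^{2} - -126}{-3 - \frac{3}{5}} = \frac{72 + 49 + 126}{-3 - \frac{3}{5}} = \frac{247}{-3 - \frac{3}{5}} = \frac{247}{- \frac{18}{5}} = 247 \left(- \frac{5}{18}\right) = - \frac{1235}{18} \approx -68.611$)
$\left(53 + D\right) N = \left(53 - 27\right) \left(- \frac{1235}{18}\right) = 26 \left(- \frac{1235}{18}\right) = - \frac{16055}{9}$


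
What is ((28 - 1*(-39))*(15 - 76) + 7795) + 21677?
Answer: 25385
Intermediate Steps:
((28 - 1*(-39))*(15 - 76) + 7795) + 21677 = ((28 + 39)*(-61) + 7795) + 21677 = (67*(-61) + 7795) + 21677 = (-4087 + 7795) + 21677 = 3708 + 21677 = 25385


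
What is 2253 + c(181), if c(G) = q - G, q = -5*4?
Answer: 2052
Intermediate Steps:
q = -20
c(G) = -20 - G
2253 + c(181) = 2253 + (-20 - 1*181) = 2253 + (-20 - 181) = 2253 - 201 = 2052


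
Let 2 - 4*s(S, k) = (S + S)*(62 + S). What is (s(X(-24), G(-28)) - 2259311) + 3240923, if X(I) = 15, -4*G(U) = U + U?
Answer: 981035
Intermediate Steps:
G(U) = -U/2 (G(U) = -(U + U)/4 = -U/2)
s(S, k) = 1/2 - S*(62 + S)/2 (s(S, k) = 1/2 - (S + S)*(62 + S)/4 = 1/2 - 2*S*(62 + S)/4 = 1/2 - S*(62 + S)/2)
(s(X(-24), G(-28)) - 2259311) + 3240923 = ((1/2 - 31*15 - 1/2*15**2) - 2259311) + 3240923 = ((1/2 - 465 - 1/2*225) - 2259311) + 3240923 = ((1/2 - 465 - 225/2) - 2259311) + 3240923 = (-577 - 2259311) + 3240923 = -2259888 + 3240923 = 981035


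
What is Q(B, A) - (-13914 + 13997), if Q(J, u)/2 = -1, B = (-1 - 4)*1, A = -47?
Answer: -85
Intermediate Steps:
B = -5 (B = -5*1 = -5)
Q(J, u) = -2 (Q(J, u) = 2*(-1) = -2)
Q(B, A) - (-13914 + 13997) = -2 - (-13914 + 13997) = -2 - 1*83 = -2 - 83 = -85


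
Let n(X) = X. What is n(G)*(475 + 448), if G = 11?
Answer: 10153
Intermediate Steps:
n(G)*(475 + 448) = 11*(475 + 448) = 11*923 = 10153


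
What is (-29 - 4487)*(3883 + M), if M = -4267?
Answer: 1734144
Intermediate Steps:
(-29 - 4487)*(3883 + M) = (-29 - 4487)*(3883 - 4267) = -4516*(-384) = 1734144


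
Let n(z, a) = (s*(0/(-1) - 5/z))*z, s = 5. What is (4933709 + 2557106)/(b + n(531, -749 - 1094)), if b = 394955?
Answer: 1498163/78986 ≈ 18.967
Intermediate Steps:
n(z, a) = -25 (n(z, a) = (5*(0/(-1) - 5/z))*z = (5*(0*(-1) - 5/z))*z = (5*(0 - 5/z))*z = (5*(-5/z))*z = (-25/z)*z = -25)
(4933709 + 2557106)/(b + n(531, -749 - 1094)) = (4933709 + 2557106)/(394955 - 25) = 7490815/394930 = 7490815*(1/394930) = 1498163/78986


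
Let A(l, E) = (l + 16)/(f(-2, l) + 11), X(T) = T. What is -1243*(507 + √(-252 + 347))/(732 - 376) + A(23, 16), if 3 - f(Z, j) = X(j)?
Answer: -1895231/1068 - 1243*√95/356 ≈ -1808.6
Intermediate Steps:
f(Z, j) = 3 - j
A(l, E) = (16 + l)/(14 - l) (A(l, E) = (l + 16)/((3 - l) + 11) = (16 + l)/(14 - l))
-1243*(507 + √(-252 + 347))/(732 - 376) + A(23, 16) = -1243*(507 + √(-252 + 347))/(732 - 376) + (-16 - 1*23)/(-14 + 23) = -1243*(507 + √95)/356 + (-16 - 23)/9 = -1243*(507 + √95)/356 + (⅑)*(-39) = -1243*(507/356 + √95/356) - 13/3 = (-630201/356 - 1243*√95/356) - 13/3 = -1895231/1068 - 1243*√95/356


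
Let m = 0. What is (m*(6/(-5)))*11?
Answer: 0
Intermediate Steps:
(m*(6/(-5)))*11 = (0*(6/(-5)))*11 = (0*(6*(-⅕)))*11 = (0*(-6/5))*11 = 0*11 = 0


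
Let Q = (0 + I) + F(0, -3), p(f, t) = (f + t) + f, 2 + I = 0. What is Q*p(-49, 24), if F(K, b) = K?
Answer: 148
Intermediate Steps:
I = -2 (I = -2 + 0 = -2)
p(f, t) = t + 2*f
Q = -2 (Q = (0 - 2) + 0 = -2 + 0 = -2)
Q*p(-49, 24) = -2*(24 + 2*(-49)) = -2*(24 - 98) = -2*(-74) = 148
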